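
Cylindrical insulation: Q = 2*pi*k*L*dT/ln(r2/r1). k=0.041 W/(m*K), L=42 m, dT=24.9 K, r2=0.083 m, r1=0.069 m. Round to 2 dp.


Q = 2*pi*0.041*42*24.9/ln(0.083/0.069) = 1458.36 W

1458.36 W


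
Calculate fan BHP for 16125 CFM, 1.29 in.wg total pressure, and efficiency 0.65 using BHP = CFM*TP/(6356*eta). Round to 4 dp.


BHP = 16125 * 1.29 / (6356 * 0.65) = 5.0349 hp

5.0349 hp


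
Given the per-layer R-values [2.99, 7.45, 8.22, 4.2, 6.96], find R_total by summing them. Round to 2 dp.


R_total = 2.99 + 7.45 + 8.22 + 4.2 + 6.96 = 29.82

29.82


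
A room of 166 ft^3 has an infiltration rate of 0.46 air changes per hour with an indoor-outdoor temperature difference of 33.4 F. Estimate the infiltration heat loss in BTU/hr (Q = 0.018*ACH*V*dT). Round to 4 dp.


Q = 0.018 * 0.46 * 166 * 33.4 = 45.9076 BTU/hr

45.9076 BTU/hr


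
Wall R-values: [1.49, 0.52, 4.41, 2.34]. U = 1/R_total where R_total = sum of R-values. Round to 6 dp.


R_total = 1.49 + 0.52 + 4.41 + 2.34 = 8.76
U = 1/8.76 = 0.114155

0.114155


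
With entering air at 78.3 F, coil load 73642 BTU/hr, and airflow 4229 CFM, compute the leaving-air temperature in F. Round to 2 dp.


dT = 73642/(1.08*4229) = 16.1237
T_leave = 78.3 - 16.1237 = 62.18 F

62.18 F


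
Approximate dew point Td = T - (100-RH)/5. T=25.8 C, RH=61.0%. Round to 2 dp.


Td = 25.8 - (100-61.0)/5 = 18.00 C

18.00 C


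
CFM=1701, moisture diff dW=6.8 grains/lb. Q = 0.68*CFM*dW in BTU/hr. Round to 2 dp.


Q = 0.68 * 1701 * 6.8 = 7865.42 BTU/hr

7865.42 BTU/hr


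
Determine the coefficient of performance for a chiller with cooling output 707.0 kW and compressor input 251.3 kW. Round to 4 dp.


COP = 707.0 / 251.3 = 2.8134

2.8134


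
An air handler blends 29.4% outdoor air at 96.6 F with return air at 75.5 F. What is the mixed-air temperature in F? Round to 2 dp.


T_mix = 75.5 + (29.4/100)*(96.6-75.5) = 81.70 F

81.70 F


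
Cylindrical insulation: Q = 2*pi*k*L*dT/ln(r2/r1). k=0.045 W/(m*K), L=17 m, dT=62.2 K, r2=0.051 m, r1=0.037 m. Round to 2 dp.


Q = 2*pi*0.045*17*62.2/ln(0.051/0.037) = 931.65 W

931.65 W


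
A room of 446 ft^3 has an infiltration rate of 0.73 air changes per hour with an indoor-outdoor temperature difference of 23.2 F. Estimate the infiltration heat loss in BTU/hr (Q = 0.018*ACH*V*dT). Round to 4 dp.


Q = 0.018 * 0.73 * 446 * 23.2 = 135.9622 BTU/hr

135.9622 BTU/hr


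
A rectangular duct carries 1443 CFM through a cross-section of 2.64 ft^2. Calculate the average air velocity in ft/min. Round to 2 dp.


V = 1443 / 2.64 = 546.59 ft/min

546.59 ft/min


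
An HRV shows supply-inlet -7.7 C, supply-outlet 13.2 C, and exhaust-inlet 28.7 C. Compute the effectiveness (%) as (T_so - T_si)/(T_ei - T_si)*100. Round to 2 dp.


eff = (13.2-(-7.7))/(28.7-(-7.7))*100 = 57.42 %

57.42 %


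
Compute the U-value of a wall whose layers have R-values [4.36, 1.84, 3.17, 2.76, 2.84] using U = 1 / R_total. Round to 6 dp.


R_total = 4.36 + 1.84 + 3.17 + 2.76 + 2.84 = 14.97
U = 1/14.97 = 0.066800

0.066800


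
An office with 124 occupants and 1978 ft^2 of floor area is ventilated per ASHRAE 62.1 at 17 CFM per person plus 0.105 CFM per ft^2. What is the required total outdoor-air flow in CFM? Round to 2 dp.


Total = 124*17 + 1978*0.105 = 2315.69 CFM

2315.69 CFM


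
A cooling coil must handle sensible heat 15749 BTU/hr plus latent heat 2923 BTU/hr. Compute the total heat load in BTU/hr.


Qt = 15749 + 2923 = 18672 BTU/hr

18672 BTU/hr


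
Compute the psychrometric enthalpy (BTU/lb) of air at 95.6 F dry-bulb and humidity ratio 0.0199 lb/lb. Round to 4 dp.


h = 0.24*95.6 + 0.0199*(1061+0.444*95.6) = 44.9026 BTU/lb

44.9026 BTU/lb


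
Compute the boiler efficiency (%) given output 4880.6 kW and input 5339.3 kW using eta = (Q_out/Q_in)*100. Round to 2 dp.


eta = (4880.6/5339.3)*100 = 91.41 %

91.41 %


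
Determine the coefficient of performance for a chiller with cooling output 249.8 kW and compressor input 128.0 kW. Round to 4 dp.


COP = 249.8 / 128.0 = 1.9516

1.9516


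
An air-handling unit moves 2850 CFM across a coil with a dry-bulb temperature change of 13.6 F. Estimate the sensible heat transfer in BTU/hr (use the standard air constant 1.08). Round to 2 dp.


Q = 1.08 * 2850 * 13.6 = 41860.80 BTU/hr

41860.80 BTU/hr


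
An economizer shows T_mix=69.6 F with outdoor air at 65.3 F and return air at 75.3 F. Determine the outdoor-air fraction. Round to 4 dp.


frac = (69.6 - 75.3) / (65.3 - 75.3) = 0.5700

0.5700


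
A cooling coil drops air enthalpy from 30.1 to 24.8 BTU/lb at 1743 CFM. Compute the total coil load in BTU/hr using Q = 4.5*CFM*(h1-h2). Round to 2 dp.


Q = 4.5 * 1743 * (30.1 - 24.8) = 41570.55 BTU/hr

41570.55 BTU/hr


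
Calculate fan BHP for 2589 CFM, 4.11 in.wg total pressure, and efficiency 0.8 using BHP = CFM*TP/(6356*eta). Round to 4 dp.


BHP = 2589 * 4.11 / (6356 * 0.8) = 2.0927 hp

2.0927 hp


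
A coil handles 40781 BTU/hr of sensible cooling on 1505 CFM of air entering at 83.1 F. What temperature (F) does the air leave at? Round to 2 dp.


dT = 40781/(1.08*1505) = 25.0898
T_leave = 83.1 - 25.0898 = 58.01 F

58.01 F


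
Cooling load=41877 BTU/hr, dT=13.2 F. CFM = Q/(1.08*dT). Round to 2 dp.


CFM = 41877 / (1.08 * 13.2) = 2937.50

2937.50 CFM


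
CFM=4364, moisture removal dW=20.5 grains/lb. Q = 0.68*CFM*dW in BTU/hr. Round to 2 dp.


Q = 0.68 * 4364 * 20.5 = 60834.16 BTU/hr

60834.16 BTU/hr


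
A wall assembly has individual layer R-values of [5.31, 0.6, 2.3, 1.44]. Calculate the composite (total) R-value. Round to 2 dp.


R_total = 5.31 + 0.6 + 2.3 + 1.44 = 9.65

9.65


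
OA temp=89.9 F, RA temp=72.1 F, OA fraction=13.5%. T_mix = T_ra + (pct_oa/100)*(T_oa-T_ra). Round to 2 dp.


T_mix = 72.1 + (13.5/100)*(89.9-72.1) = 74.50 F

74.50 F


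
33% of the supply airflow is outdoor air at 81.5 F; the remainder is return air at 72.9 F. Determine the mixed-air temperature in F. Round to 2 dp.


T_mix = 0.33*81.5 + 0.67*72.9 = 75.74 F

75.74 F


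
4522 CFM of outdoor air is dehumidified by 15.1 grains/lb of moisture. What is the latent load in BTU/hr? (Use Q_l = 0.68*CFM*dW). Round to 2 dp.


Q = 0.68 * 4522 * 15.1 = 46431.90 BTU/hr

46431.90 BTU/hr


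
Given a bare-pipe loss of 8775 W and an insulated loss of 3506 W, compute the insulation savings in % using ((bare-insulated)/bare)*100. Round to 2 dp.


Savings = ((8775-3506)/8775)*100 = 60.05 %

60.05 %


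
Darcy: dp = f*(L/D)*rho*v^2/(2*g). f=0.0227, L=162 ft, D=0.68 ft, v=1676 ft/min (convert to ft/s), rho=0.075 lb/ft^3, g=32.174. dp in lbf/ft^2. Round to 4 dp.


v_fps = 1676/60 = 27.9333 ft/s
dp = 0.0227*(162/0.68)*0.075*27.9333^2/(2*32.174) = 4.9182 lbf/ft^2

4.9182 lbf/ft^2


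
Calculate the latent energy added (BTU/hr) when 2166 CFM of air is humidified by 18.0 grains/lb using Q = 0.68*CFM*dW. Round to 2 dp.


Q = 0.68 * 2166 * 18.0 = 26511.84 BTU/hr

26511.84 BTU/hr


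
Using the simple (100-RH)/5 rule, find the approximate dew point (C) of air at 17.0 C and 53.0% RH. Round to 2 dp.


Td = 17.0 - (100-53.0)/5 = 7.60 C

7.60 C


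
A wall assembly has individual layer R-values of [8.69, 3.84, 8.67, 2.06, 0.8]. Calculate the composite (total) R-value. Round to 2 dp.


R_total = 8.69 + 3.84 + 8.67 + 2.06 + 0.8 = 24.06

24.06


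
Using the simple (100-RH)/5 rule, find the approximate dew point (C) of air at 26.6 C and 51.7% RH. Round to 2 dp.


Td = 26.6 - (100-51.7)/5 = 16.94 C

16.94 C


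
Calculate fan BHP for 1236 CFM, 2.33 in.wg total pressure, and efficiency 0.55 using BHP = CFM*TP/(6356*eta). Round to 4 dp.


BHP = 1236 * 2.33 / (6356 * 0.55) = 0.8238 hp

0.8238 hp


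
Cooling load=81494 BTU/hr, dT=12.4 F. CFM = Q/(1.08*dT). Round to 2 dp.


CFM = 81494 / (1.08 * 12.4) = 6085.27

6085.27 CFM


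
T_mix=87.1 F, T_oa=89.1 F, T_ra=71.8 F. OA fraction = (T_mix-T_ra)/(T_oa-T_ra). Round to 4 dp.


frac = (87.1 - 71.8) / (89.1 - 71.8) = 0.8844

0.8844


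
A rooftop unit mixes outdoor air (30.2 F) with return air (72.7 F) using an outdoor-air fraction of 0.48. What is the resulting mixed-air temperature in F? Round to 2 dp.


T_mix = 0.48*30.2 + 0.52*72.7 = 52.30 F

52.30 F


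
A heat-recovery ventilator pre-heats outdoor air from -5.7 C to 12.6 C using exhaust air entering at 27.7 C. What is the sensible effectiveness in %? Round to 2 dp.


eff = (12.6-(-5.7))/(27.7-(-5.7))*100 = 54.79 %

54.79 %


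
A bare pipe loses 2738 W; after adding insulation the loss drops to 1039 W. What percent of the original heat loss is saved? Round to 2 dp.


Savings = ((2738-1039)/2738)*100 = 62.05 %

62.05 %


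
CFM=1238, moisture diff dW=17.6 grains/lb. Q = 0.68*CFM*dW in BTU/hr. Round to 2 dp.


Q = 0.68 * 1238 * 17.6 = 14816.38 BTU/hr

14816.38 BTU/hr


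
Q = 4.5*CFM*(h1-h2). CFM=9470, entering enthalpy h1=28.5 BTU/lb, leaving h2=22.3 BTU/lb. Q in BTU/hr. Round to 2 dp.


Q = 4.5 * 9470 * (28.5 - 22.3) = 264213.00 BTU/hr

264213.00 BTU/hr


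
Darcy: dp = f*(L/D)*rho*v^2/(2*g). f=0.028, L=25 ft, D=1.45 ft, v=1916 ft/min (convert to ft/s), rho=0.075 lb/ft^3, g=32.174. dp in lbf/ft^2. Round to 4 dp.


v_fps = 1916/60 = 31.9333 ft/s
dp = 0.028*(25/1.45)*0.075*31.9333^2/(2*32.174) = 0.5738 lbf/ft^2

0.5738 lbf/ft^2


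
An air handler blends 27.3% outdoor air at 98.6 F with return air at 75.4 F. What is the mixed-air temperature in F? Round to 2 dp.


T_mix = 75.4 + (27.3/100)*(98.6-75.4) = 81.73 F

81.73 F


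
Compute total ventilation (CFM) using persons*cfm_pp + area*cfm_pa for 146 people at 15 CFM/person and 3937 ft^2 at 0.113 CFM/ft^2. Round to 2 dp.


Total = 146*15 + 3937*0.113 = 2634.88 CFM

2634.88 CFM


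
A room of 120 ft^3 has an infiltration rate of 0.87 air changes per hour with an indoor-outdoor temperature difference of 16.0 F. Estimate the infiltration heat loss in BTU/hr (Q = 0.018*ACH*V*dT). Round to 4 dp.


Q = 0.018 * 0.87 * 120 * 16.0 = 30.0672 BTU/hr

30.0672 BTU/hr


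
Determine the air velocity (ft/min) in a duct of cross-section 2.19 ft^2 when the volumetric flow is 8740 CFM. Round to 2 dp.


V = 8740 / 2.19 = 3990.87 ft/min

3990.87 ft/min


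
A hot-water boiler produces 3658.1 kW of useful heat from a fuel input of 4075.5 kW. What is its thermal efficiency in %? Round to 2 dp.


eta = (3658.1/4075.5)*100 = 89.76 %

89.76 %


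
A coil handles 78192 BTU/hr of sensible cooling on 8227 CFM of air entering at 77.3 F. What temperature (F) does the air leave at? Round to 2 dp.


dT = 78192/(1.08*8227) = 8.8003
T_leave = 77.3 - 8.8003 = 68.50 F

68.50 F


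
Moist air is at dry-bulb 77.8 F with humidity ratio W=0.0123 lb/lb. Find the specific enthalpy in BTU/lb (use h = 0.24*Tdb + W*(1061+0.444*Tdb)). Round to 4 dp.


h = 0.24*77.8 + 0.0123*(1061+0.444*77.8) = 32.1472 BTU/lb

32.1472 BTU/lb


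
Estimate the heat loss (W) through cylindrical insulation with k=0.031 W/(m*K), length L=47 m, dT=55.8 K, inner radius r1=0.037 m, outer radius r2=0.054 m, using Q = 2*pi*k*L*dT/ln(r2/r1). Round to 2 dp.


Q = 2*pi*0.031*47*55.8/ln(0.054/0.037) = 1351.16 W

1351.16 W


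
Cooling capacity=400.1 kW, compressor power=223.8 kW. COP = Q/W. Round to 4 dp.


COP = 400.1 / 223.8 = 1.7878

1.7878


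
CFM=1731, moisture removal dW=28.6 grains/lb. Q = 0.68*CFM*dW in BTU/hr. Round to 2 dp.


Q = 0.68 * 1731 * 28.6 = 33664.49 BTU/hr

33664.49 BTU/hr


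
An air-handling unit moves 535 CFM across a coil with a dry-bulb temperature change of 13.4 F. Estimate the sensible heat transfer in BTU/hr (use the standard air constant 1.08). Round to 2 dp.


Q = 1.08 * 535 * 13.4 = 7742.52 BTU/hr

7742.52 BTU/hr


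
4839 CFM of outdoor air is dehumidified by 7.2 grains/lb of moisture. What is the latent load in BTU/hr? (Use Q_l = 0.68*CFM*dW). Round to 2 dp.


Q = 0.68 * 4839 * 7.2 = 23691.74 BTU/hr

23691.74 BTU/hr


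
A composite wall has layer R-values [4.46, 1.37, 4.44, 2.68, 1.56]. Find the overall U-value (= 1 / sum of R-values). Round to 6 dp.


R_total = 4.46 + 1.37 + 4.44 + 2.68 + 1.56 = 14.51
U = 1/14.51 = 0.068918

0.068918


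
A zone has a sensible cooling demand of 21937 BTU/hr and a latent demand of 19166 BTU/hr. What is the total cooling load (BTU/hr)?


Qt = 21937 + 19166 = 41103 BTU/hr

41103 BTU/hr


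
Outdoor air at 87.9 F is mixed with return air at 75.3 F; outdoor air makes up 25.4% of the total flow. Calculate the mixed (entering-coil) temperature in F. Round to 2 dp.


T_mix = 75.3 + (25.4/100)*(87.9-75.3) = 78.50 F

78.50 F


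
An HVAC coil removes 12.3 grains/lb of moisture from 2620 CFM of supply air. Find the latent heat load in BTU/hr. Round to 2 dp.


Q = 0.68 * 2620 * 12.3 = 21913.68 BTU/hr

21913.68 BTU/hr


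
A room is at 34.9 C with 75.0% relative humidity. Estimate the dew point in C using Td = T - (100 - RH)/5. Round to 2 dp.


Td = 34.9 - (100-75.0)/5 = 29.90 C

29.90 C


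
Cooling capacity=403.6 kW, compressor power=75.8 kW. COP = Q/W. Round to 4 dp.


COP = 403.6 / 75.8 = 5.3245

5.3245


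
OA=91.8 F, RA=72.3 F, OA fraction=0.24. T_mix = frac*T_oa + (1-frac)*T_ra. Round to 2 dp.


T_mix = 0.24*91.8 + 0.76*72.3 = 76.98 F

76.98 F


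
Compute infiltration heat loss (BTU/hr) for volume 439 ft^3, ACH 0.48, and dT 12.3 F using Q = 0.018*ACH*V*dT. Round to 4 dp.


Q = 0.018 * 0.48 * 439 * 12.3 = 46.6534 BTU/hr

46.6534 BTU/hr


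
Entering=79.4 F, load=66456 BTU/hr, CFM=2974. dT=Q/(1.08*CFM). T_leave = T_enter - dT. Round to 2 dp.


dT = 66456/(1.08*2974) = 20.6904
T_leave = 79.4 - 20.6904 = 58.71 F

58.71 F


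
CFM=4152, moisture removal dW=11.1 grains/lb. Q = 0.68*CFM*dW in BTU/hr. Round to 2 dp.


Q = 0.68 * 4152 * 11.1 = 31339.30 BTU/hr

31339.30 BTU/hr


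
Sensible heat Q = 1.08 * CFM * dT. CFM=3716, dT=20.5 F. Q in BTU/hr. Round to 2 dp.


Q = 1.08 * 3716 * 20.5 = 82272.24 BTU/hr

82272.24 BTU/hr


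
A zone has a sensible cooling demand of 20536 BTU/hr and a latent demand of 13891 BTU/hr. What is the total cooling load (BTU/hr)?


Qt = 20536 + 13891 = 34427 BTU/hr

34427 BTU/hr


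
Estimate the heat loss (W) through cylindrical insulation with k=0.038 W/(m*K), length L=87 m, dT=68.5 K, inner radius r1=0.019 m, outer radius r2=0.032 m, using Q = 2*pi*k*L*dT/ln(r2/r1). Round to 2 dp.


Q = 2*pi*0.038*87*68.5/ln(0.032/0.019) = 2729.53 W

2729.53 W


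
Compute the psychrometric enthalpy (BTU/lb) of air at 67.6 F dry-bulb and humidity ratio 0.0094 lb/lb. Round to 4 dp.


h = 0.24*67.6 + 0.0094*(1061+0.444*67.6) = 26.4795 BTU/lb

26.4795 BTU/lb


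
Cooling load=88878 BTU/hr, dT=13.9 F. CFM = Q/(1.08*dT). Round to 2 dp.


CFM = 88878 / (1.08 * 13.9) = 5920.46

5920.46 CFM


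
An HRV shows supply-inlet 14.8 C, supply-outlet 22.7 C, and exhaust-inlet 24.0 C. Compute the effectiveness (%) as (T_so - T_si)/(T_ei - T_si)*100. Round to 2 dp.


eff = (22.7-14.8)/(24.0-14.8)*100 = 85.87 %

85.87 %


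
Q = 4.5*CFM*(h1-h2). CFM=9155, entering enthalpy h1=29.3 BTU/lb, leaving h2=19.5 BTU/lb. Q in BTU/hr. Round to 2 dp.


Q = 4.5 * 9155 * (29.3 - 19.5) = 403735.50 BTU/hr

403735.50 BTU/hr


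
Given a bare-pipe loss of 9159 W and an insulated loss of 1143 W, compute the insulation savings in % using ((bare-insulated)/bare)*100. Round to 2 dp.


Savings = ((9159-1143)/9159)*100 = 87.52 %

87.52 %


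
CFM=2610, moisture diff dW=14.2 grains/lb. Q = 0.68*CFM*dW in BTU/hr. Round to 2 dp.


Q = 0.68 * 2610 * 14.2 = 25202.16 BTU/hr

25202.16 BTU/hr


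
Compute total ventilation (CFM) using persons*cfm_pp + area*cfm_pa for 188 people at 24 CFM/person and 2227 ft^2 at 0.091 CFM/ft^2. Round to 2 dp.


Total = 188*24 + 2227*0.091 = 4714.66 CFM

4714.66 CFM


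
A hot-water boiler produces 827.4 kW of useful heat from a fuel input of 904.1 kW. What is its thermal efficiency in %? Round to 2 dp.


eta = (827.4/904.1)*100 = 91.52 %

91.52 %


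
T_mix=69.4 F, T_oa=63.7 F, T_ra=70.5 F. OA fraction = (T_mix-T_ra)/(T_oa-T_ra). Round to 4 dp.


frac = (69.4 - 70.5) / (63.7 - 70.5) = 0.1618

0.1618


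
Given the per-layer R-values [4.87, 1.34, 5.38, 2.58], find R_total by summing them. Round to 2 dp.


R_total = 4.87 + 1.34 + 5.38 + 2.58 = 14.17

14.17


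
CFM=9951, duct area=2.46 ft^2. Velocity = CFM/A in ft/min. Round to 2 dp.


V = 9951 / 2.46 = 4045.12 ft/min

4045.12 ft/min


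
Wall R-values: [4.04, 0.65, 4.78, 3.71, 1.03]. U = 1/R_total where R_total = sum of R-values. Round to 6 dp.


R_total = 4.04 + 0.65 + 4.78 + 3.71 + 1.03 = 14.21
U = 1/14.21 = 0.070373

0.070373


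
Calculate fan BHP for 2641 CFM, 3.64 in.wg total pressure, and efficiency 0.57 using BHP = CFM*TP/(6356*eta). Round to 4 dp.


BHP = 2641 * 3.64 / (6356 * 0.57) = 2.6535 hp

2.6535 hp


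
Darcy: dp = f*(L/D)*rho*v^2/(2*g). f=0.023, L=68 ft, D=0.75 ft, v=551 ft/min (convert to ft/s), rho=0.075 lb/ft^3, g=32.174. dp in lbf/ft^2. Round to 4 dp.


v_fps = 551/60 = 9.1833 ft/s
dp = 0.023*(68/0.75)*0.075*9.1833^2/(2*32.174) = 0.2050 lbf/ft^2

0.2050 lbf/ft^2


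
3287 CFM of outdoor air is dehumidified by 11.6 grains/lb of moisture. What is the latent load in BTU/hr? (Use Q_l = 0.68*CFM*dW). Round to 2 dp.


Q = 0.68 * 3287 * 11.6 = 25927.86 BTU/hr

25927.86 BTU/hr


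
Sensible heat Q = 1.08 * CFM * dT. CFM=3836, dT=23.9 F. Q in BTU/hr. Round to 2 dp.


Q = 1.08 * 3836 * 23.9 = 99014.83 BTU/hr

99014.83 BTU/hr


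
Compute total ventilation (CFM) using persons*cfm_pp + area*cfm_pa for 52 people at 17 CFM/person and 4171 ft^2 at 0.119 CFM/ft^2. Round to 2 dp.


Total = 52*17 + 4171*0.119 = 1380.35 CFM

1380.35 CFM


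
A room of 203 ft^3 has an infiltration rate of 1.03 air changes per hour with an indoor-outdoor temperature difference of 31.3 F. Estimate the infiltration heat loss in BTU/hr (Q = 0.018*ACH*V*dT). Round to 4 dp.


Q = 0.018 * 1.03 * 203 * 31.3 = 117.8013 BTU/hr

117.8013 BTU/hr


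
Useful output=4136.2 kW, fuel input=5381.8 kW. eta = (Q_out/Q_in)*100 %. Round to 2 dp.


eta = (4136.2/5381.8)*100 = 76.86 %

76.86 %


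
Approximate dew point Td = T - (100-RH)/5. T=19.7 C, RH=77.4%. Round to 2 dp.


Td = 19.7 - (100-77.4)/5 = 15.18 C

15.18 C


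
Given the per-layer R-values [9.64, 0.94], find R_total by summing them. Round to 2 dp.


R_total = 9.64 + 0.94 = 10.58

10.58


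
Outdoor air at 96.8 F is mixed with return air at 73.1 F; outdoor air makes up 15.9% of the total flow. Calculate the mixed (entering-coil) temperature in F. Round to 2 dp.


T_mix = 73.1 + (15.9/100)*(96.8-73.1) = 76.87 F

76.87 F


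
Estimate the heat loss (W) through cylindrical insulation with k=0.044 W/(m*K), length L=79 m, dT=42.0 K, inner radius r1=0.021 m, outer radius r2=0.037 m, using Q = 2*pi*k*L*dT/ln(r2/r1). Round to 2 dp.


Q = 2*pi*0.044*79*42.0/ln(0.037/0.021) = 1619.53 W

1619.53 W


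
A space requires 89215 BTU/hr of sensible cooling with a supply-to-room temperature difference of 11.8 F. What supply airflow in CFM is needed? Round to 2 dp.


CFM = 89215 / (1.08 * 11.8) = 7000.55

7000.55 CFM


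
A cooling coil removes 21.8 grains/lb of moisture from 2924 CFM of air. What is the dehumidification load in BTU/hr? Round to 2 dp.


Q = 0.68 * 2924 * 21.8 = 43345.38 BTU/hr

43345.38 BTU/hr


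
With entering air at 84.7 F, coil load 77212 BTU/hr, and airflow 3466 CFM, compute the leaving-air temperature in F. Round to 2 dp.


dT = 77212/(1.08*3466) = 20.6268
T_leave = 84.7 - 20.6268 = 64.07 F

64.07 F


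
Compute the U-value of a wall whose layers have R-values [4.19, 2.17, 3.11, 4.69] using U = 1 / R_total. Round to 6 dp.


R_total = 4.19 + 2.17 + 3.11 + 4.69 = 14.16
U = 1/14.16 = 0.070621

0.070621


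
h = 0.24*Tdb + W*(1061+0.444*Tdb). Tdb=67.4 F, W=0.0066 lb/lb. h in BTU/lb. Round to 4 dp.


h = 0.24*67.4 + 0.0066*(1061+0.444*67.4) = 23.3761 BTU/lb

23.3761 BTU/lb


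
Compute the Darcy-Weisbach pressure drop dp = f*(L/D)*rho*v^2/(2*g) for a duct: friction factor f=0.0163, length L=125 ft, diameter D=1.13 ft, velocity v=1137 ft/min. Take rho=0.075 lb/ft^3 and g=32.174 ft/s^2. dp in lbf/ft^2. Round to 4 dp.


v_fps = 1137/60 = 18.95 ft/s
dp = 0.0163*(125/1.13)*0.075*18.95^2/(2*32.174) = 0.7547 lbf/ft^2

0.7547 lbf/ft^2


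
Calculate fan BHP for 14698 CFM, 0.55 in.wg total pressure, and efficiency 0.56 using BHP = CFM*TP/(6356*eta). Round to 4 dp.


BHP = 14698 * 0.55 / (6356 * 0.56) = 2.2712 hp

2.2712 hp


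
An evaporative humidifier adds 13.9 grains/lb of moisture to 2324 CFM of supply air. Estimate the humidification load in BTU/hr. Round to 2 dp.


Q = 0.68 * 2324 * 13.9 = 21966.45 BTU/hr

21966.45 BTU/hr


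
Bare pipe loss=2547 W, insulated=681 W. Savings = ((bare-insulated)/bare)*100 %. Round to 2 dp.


Savings = ((2547-681)/2547)*100 = 73.26 %

73.26 %


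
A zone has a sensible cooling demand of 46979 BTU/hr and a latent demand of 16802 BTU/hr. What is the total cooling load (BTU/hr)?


Qt = 46979 + 16802 = 63781 BTU/hr

63781 BTU/hr


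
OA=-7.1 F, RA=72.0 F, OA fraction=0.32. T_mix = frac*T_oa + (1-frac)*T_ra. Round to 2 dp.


T_mix = 0.32*(-7.1) + 0.68*72.0 = 46.69 F

46.69 F


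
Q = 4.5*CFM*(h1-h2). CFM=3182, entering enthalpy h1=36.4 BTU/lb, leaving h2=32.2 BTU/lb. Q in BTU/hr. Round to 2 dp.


Q = 4.5 * 3182 * (36.4 - 32.2) = 60139.80 BTU/hr

60139.80 BTU/hr


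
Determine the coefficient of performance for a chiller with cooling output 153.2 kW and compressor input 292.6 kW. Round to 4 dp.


COP = 153.2 / 292.6 = 0.5236

0.5236


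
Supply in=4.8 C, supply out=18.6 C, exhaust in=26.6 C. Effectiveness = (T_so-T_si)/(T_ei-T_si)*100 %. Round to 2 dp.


eff = (18.6-4.8)/(26.6-4.8)*100 = 63.30 %

63.30 %


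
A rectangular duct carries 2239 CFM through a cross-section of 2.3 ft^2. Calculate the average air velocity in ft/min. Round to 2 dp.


V = 2239 / 2.3 = 973.48 ft/min

973.48 ft/min


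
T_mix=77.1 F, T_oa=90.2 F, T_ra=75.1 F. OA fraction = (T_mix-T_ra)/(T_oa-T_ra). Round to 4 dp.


frac = (77.1 - 75.1) / (90.2 - 75.1) = 0.1325

0.1325


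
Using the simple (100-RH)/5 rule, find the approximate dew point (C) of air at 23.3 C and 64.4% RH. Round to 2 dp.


Td = 23.3 - (100-64.4)/5 = 16.18 C

16.18 C


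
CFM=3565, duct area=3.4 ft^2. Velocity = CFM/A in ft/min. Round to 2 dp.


V = 3565 / 3.4 = 1048.53 ft/min

1048.53 ft/min


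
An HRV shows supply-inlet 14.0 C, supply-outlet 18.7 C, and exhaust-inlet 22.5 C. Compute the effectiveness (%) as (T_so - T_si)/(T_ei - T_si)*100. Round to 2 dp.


eff = (18.7-14.0)/(22.5-14.0)*100 = 55.29 %

55.29 %


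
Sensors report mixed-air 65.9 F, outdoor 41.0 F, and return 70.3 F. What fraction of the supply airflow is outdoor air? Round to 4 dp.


frac = (65.9 - 70.3) / (41.0 - 70.3) = 0.1502

0.1502


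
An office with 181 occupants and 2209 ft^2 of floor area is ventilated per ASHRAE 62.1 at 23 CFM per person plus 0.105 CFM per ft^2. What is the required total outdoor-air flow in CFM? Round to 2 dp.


Total = 181*23 + 2209*0.105 = 4394.95 CFM

4394.95 CFM


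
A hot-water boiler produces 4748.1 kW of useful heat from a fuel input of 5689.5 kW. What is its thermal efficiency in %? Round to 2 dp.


eta = (4748.1/5689.5)*100 = 83.45 %

83.45 %


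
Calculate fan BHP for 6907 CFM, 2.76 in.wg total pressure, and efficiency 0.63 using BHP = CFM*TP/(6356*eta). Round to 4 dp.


BHP = 6907 * 2.76 / (6356 * 0.63) = 4.7607 hp

4.7607 hp


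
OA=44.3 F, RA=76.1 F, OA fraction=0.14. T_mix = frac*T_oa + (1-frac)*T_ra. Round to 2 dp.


T_mix = 0.14*44.3 + 0.86*76.1 = 71.65 F

71.65 F


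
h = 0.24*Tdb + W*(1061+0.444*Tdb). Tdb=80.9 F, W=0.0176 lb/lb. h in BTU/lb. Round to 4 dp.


h = 0.24*80.9 + 0.0176*(1061+0.444*80.9) = 38.7218 BTU/lb

38.7218 BTU/lb


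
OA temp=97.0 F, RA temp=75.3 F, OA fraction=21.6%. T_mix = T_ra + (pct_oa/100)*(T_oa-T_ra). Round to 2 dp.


T_mix = 75.3 + (21.6/100)*(97.0-75.3) = 79.99 F

79.99 F


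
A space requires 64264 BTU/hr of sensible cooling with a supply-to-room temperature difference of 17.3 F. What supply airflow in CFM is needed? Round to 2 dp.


CFM = 64264 / (1.08 * 17.3) = 3439.52

3439.52 CFM


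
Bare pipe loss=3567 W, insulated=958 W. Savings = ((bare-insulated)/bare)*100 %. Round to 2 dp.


Savings = ((3567-958)/3567)*100 = 73.14 %

73.14 %


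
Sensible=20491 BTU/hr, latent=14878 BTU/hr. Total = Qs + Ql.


Qt = 20491 + 14878 = 35369 BTU/hr

35369 BTU/hr


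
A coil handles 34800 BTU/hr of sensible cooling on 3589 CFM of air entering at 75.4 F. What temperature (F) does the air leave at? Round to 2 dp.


dT = 34800/(1.08*3589) = 8.9781
T_leave = 75.4 - 8.9781 = 66.42 F

66.42 F


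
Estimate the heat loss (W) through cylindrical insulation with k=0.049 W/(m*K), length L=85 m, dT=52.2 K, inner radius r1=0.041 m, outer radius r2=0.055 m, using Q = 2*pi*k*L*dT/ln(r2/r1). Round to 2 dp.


Q = 2*pi*0.049*85*52.2/ln(0.055/0.041) = 4650.19 W

4650.19 W


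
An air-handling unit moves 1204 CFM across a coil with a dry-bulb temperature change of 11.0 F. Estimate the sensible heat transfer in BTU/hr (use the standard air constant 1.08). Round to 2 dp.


Q = 1.08 * 1204 * 11.0 = 14303.52 BTU/hr

14303.52 BTU/hr


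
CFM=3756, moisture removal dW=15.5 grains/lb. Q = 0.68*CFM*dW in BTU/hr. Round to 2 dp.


Q = 0.68 * 3756 * 15.5 = 39588.24 BTU/hr

39588.24 BTU/hr


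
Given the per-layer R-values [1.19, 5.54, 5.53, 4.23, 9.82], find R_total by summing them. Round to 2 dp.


R_total = 1.19 + 5.54 + 5.53 + 4.23 + 9.82 = 26.31

26.31


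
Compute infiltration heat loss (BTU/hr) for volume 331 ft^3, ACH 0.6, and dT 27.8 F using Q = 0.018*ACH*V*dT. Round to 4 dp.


Q = 0.018 * 0.6 * 331 * 27.8 = 99.3794 BTU/hr

99.3794 BTU/hr


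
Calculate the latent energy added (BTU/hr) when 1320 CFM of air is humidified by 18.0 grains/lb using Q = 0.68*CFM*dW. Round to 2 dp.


Q = 0.68 * 1320 * 18.0 = 16156.80 BTU/hr

16156.80 BTU/hr


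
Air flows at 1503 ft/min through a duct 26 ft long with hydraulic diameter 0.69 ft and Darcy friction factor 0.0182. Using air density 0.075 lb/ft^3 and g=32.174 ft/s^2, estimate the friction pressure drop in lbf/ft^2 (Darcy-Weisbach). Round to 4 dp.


v_fps = 1503/60 = 25.05 ft/s
dp = 0.0182*(26/0.69)*0.075*25.05^2/(2*32.174) = 0.5016 lbf/ft^2

0.5016 lbf/ft^2


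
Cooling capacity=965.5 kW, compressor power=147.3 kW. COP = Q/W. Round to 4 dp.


COP = 965.5 / 147.3 = 6.5547

6.5547


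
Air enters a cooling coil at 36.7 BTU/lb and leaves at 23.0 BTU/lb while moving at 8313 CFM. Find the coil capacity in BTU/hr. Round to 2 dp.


Q = 4.5 * 8313 * (36.7 - 23.0) = 512496.45 BTU/hr

512496.45 BTU/hr


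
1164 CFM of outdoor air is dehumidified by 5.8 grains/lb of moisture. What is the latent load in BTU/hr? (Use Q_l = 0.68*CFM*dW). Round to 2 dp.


Q = 0.68 * 1164 * 5.8 = 4590.82 BTU/hr

4590.82 BTU/hr


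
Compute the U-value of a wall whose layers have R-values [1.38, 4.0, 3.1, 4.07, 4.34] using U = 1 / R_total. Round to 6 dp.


R_total = 1.38 + 4.0 + 3.1 + 4.07 + 4.34 = 16.89
U = 1/16.89 = 0.059207

0.059207


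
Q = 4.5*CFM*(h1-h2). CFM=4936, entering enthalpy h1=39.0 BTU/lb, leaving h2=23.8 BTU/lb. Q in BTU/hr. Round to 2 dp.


Q = 4.5 * 4936 * (39.0 - 23.8) = 337622.40 BTU/hr

337622.40 BTU/hr


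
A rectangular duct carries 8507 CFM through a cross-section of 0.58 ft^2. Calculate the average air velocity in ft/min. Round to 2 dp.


V = 8507 / 0.58 = 14667.24 ft/min

14667.24 ft/min


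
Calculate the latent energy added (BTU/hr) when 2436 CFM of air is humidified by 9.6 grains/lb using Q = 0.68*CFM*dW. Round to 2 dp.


Q = 0.68 * 2436 * 9.6 = 15902.21 BTU/hr

15902.21 BTU/hr


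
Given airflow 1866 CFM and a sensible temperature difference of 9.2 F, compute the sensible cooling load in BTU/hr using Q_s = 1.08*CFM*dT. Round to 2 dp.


Q = 1.08 * 1866 * 9.2 = 18540.58 BTU/hr

18540.58 BTU/hr


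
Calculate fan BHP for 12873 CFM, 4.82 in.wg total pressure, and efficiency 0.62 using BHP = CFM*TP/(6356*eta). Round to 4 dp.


BHP = 12873 * 4.82 / (6356 * 0.62) = 15.7453 hp

15.7453 hp


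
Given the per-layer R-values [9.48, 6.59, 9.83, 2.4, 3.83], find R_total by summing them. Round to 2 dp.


R_total = 9.48 + 6.59 + 9.83 + 2.4 + 3.83 = 32.13

32.13


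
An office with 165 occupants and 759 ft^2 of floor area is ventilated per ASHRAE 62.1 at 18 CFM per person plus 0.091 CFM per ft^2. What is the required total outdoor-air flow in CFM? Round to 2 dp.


Total = 165*18 + 759*0.091 = 3039.07 CFM

3039.07 CFM


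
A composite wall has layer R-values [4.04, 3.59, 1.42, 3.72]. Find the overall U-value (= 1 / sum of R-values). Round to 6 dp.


R_total = 4.04 + 3.59 + 1.42 + 3.72 = 12.77
U = 1/12.77 = 0.078309

0.078309


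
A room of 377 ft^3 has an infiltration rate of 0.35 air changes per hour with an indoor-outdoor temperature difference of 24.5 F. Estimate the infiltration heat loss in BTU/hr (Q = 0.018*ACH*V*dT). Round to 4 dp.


Q = 0.018 * 0.35 * 377 * 24.5 = 58.1900 BTU/hr

58.1900 BTU/hr


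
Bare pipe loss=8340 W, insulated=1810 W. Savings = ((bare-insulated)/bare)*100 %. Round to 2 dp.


Savings = ((8340-1810)/8340)*100 = 78.30 %

78.30 %


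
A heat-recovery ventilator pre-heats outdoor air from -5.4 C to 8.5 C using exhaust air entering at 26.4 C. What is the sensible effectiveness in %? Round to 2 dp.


eff = (8.5-(-5.4))/(26.4-(-5.4))*100 = 43.71 %

43.71 %


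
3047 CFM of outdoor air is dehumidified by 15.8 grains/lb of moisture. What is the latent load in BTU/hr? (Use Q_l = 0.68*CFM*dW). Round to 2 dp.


Q = 0.68 * 3047 * 15.8 = 32736.97 BTU/hr

32736.97 BTU/hr


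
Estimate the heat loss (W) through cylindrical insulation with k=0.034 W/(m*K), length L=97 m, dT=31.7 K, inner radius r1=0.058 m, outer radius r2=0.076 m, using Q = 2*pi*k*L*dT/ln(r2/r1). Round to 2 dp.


Q = 2*pi*0.034*97*31.7/ln(0.076/0.058) = 2430.30 W

2430.30 W


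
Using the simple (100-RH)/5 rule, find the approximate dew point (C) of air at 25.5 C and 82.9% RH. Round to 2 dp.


Td = 25.5 - (100-82.9)/5 = 22.08 C

22.08 C


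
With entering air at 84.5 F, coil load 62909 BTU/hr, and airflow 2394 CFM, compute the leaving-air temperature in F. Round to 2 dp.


dT = 62909/(1.08*2394) = 24.3313
T_leave = 84.5 - 24.3313 = 60.17 F

60.17 F


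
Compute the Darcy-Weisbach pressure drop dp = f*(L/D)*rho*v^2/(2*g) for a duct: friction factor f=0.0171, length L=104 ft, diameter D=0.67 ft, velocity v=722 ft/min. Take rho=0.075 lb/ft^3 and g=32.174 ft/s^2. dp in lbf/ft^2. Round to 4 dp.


v_fps = 722/60 = 12.0333 ft/s
dp = 0.0171*(104/0.67)*0.075*12.0333^2/(2*32.174) = 0.4480 lbf/ft^2

0.4480 lbf/ft^2


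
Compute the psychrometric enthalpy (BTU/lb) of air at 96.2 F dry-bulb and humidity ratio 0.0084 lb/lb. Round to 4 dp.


h = 0.24*96.2 + 0.0084*(1061+0.444*96.2) = 32.3592 BTU/lb

32.3592 BTU/lb


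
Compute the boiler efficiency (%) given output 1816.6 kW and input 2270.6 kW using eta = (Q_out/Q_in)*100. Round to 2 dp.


eta = (1816.6/2270.6)*100 = 80.01 %

80.01 %


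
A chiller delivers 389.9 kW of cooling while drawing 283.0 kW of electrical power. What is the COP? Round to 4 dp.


COP = 389.9 / 283.0 = 1.3777

1.3777


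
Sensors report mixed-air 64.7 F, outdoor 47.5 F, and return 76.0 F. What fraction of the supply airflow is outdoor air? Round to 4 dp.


frac = (64.7 - 76.0) / (47.5 - 76.0) = 0.3965

0.3965


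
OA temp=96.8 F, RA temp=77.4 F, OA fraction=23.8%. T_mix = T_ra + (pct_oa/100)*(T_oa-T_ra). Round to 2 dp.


T_mix = 77.4 + (23.8/100)*(96.8-77.4) = 82.02 F

82.02 F


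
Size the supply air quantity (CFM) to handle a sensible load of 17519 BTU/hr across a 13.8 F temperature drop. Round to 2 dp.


CFM = 17519 / (1.08 * 13.8) = 1175.46

1175.46 CFM


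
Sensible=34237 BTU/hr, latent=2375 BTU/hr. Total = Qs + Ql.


Qt = 34237 + 2375 = 36612 BTU/hr

36612 BTU/hr


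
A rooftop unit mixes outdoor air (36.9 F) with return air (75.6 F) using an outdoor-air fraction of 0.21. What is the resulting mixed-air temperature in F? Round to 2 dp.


T_mix = 0.21*36.9 + 0.79*75.6 = 67.47 F

67.47 F


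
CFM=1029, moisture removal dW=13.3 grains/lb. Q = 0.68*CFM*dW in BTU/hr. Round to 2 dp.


Q = 0.68 * 1029 * 13.3 = 9306.28 BTU/hr

9306.28 BTU/hr


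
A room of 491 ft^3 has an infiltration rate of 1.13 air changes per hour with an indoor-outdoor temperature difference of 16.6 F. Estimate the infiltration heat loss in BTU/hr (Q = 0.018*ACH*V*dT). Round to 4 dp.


Q = 0.018 * 1.13 * 491 * 16.6 = 165.7832 BTU/hr

165.7832 BTU/hr


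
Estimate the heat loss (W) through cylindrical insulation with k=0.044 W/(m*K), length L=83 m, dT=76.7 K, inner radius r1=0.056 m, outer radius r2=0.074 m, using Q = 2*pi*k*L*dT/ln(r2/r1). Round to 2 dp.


Q = 2*pi*0.044*83*76.7/ln(0.074/0.056) = 6314.63 W

6314.63 W


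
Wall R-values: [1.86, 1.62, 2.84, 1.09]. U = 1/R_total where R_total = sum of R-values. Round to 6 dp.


R_total = 1.86 + 1.62 + 2.84 + 1.09 = 7.41
U = 1/7.41 = 0.134953

0.134953


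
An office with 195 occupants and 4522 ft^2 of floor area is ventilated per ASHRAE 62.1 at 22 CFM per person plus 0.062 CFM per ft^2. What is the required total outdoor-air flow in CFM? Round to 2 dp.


Total = 195*22 + 4522*0.062 = 4570.36 CFM

4570.36 CFM


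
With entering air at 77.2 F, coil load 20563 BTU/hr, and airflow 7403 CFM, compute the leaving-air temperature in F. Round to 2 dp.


dT = 20563/(1.08*7403) = 2.5719
T_leave = 77.2 - 2.5719 = 74.63 F

74.63 F


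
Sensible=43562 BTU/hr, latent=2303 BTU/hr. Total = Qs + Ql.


Qt = 43562 + 2303 = 45865 BTU/hr

45865 BTU/hr


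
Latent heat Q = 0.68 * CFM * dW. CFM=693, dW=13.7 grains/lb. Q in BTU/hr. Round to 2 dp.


Q = 0.68 * 693 * 13.7 = 6455.99 BTU/hr

6455.99 BTU/hr


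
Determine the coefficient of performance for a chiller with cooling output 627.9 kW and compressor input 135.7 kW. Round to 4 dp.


COP = 627.9 / 135.7 = 4.6271

4.6271


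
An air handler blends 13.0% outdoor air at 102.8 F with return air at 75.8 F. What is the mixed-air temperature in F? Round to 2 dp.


T_mix = 75.8 + (13.0/100)*(102.8-75.8) = 79.31 F

79.31 F


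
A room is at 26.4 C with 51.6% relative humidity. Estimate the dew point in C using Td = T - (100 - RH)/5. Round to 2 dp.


Td = 26.4 - (100-51.6)/5 = 16.72 C

16.72 C


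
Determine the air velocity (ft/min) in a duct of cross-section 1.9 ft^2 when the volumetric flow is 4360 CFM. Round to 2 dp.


V = 4360 / 1.9 = 2294.74 ft/min

2294.74 ft/min


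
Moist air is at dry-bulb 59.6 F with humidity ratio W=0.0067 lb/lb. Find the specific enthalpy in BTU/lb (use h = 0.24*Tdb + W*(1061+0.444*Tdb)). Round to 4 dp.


h = 0.24*59.6 + 0.0067*(1061+0.444*59.6) = 21.5900 BTU/lb

21.5900 BTU/lb


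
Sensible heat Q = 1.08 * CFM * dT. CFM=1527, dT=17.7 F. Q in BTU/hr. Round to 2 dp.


Q = 1.08 * 1527 * 17.7 = 29190.13 BTU/hr

29190.13 BTU/hr


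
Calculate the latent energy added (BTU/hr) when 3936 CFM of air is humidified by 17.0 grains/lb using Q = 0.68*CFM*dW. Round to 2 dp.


Q = 0.68 * 3936 * 17.0 = 45500.16 BTU/hr

45500.16 BTU/hr


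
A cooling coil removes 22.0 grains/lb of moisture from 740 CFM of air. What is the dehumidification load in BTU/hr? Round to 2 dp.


Q = 0.68 * 740 * 22.0 = 11070.40 BTU/hr

11070.40 BTU/hr


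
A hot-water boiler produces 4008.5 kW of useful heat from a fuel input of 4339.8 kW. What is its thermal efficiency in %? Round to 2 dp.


eta = (4008.5/4339.8)*100 = 92.37 %

92.37 %


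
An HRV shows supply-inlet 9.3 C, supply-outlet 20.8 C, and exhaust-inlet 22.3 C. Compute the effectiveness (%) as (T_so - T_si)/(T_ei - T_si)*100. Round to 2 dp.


eff = (20.8-9.3)/(22.3-9.3)*100 = 88.46 %

88.46 %


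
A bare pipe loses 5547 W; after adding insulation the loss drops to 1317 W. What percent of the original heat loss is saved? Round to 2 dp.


Savings = ((5547-1317)/5547)*100 = 76.26 %

76.26 %


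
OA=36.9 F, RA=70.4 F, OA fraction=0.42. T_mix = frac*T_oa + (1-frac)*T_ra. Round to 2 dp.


T_mix = 0.42*36.9 + 0.58*70.4 = 56.33 F

56.33 F


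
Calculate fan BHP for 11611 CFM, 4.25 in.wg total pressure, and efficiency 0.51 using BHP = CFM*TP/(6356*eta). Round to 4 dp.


BHP = 11611 * 4.25 / (6356 * 0.51) = 15.2231 hp

15.2231 hp


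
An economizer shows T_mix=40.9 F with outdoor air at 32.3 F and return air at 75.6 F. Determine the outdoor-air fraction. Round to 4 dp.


frac = (40.9 - 75.6) / (32.3 - 75.6) = 0.8014

0.8014


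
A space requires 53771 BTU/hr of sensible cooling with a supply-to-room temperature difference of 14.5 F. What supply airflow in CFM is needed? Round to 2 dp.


CFM = 53771 / (1.08 * 14.5) = 3433.65

3433.65 CFM


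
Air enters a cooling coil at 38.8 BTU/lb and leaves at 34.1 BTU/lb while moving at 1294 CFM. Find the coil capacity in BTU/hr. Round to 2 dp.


Q = 4.5 * 1294 * (38.8 - 34.1) = 27368.10 BTU/hr

27368.10 BTU/hr


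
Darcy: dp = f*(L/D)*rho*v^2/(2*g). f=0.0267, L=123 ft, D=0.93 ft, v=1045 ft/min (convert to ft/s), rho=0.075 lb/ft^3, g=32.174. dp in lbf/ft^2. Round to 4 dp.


v_fps = 1045/60 = 17.4167 ft/s
dp = 0.0267*(123/0.93)*0.075*17.4167^2/(2*32.174) = 1.2485 lbf/ft^2

1.2485 lbf/ft^2


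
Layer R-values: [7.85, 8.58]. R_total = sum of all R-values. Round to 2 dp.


R_total = 7.85 + 8.58 = 16.43

16.43


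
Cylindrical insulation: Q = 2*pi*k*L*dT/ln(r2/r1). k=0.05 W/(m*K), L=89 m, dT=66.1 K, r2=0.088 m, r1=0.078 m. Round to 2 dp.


Q = 2*pi*0.05*89*66.1/ln(0.088/0.078) = 15321.22 W

15321.22 W


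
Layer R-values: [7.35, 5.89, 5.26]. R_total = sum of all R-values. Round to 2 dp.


R_total = 7.35 + 5.89 + 5.26 = 18.50

18.50


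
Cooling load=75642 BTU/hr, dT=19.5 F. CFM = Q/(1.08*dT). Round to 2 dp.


CFM = 75642 / (1.08 * 19.5) = 3591.74

3591.74 CFM


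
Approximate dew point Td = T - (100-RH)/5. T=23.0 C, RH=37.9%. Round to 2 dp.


Td = 23.0 - (100-37.9)/5 = 10.58 C

10.58 C


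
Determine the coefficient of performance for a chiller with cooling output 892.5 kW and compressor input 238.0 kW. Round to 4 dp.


COP = 892.5 / 238.0 = 3.7500

3.7500


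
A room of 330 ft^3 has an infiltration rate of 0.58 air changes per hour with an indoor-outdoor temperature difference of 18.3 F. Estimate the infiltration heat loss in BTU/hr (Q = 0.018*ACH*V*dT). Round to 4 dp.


Q = 0.018 * 0.58 * 330 * 18.3 = 63.0472 BTU/hr

63.0472 BTU/hr


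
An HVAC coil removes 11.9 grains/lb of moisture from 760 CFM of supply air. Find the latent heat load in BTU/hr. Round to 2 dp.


Q = 0.68 * 760 * 11.9 = 6149.92 BTU/hr

6149.92 BTU/hr


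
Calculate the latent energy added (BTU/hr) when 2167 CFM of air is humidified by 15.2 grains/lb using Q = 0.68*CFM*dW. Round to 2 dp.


Q = 0.68 * 2167 * 15.2 = 22398.11 BTU/hr

22398.11 BTU/hr


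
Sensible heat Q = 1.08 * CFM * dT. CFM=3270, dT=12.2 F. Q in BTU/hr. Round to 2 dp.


Q = 1.08 * 3270 * 12.2 = 43085.52 BTU/hr

43085.52 BTU/hr


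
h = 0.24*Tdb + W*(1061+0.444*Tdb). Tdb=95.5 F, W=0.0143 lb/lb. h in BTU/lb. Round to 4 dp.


h = 0.24*95.5 + 0.0143*(1061+0.444*95.5) = 38.6986 BTU/lb

38.6986 BTU/lb


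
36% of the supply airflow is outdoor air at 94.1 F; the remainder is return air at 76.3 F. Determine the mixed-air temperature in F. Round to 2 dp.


T_mix = 0.36*94.1 + 0.64*76.3 = 82.71 F

82.71 F
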